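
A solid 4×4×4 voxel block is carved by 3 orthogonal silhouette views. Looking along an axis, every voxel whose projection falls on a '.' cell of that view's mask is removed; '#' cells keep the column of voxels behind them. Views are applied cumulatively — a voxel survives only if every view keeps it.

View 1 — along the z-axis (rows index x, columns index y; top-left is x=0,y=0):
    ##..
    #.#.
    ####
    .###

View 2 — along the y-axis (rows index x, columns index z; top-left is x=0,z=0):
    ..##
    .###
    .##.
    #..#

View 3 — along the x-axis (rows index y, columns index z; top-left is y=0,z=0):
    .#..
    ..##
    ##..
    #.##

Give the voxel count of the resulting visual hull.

initial block: 4^3 = 64
step 1: project along z, AND mask (11/16) → |grid| = 44
step 2: project along y, AND mask (9/16) → |grid| = 24
step 3: project along x, AND mask (8/16) → |grid| = 12

remaining voxels: 12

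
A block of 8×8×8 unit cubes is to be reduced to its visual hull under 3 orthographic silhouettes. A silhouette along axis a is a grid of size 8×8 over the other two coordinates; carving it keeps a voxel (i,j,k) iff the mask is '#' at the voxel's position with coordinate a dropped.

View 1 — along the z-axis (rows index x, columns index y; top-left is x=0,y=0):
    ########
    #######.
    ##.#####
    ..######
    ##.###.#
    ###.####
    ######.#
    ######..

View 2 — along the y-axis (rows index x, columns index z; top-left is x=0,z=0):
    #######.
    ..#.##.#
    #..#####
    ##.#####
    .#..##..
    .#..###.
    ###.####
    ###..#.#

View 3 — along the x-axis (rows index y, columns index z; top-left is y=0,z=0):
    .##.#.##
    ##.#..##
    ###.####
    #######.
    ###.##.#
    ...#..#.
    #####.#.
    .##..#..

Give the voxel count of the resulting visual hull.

184 voxels

start: 8×8×8 = 512 voxels
  1. axis=2 (XY plane), |mask|=54  ⇒  voxels=432
  2. axis=1 (XZ plane), |mask|=43  ⇒  voxels=293
  3. axis=0 (YZ plane), |mask|=41  ⇒  voxels=184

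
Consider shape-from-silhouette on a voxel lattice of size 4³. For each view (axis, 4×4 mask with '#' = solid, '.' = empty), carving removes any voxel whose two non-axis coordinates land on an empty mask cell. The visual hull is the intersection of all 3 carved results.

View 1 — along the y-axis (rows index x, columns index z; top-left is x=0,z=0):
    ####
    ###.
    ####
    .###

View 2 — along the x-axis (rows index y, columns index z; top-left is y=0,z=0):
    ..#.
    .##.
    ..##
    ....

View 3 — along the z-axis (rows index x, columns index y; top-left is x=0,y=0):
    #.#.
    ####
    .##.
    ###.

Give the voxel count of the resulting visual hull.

|visual hull| = 16

full grid |V| = 64
step 1: project along y, AND mask (14/16) → |grid| = 56
step 2: project along x, AND mask (5/16) → |grid| = 19
step 3: project along z, AND mask (11/16) → |grid| = 16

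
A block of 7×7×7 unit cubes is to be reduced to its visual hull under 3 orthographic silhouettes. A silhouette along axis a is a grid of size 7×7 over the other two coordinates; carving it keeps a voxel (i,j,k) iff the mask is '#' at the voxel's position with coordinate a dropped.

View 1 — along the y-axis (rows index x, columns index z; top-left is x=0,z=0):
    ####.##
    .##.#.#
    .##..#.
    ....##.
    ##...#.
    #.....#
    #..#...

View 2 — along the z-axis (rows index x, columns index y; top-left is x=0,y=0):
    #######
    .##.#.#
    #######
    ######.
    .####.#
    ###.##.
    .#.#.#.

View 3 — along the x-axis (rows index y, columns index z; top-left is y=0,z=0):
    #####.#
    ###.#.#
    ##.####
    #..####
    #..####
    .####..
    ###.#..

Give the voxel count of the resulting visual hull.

|visual hull| = 84

start: 7×7×7 = 343 voxels
carve view 1 (along y, XZ-mask fill 22/49): 154 voxels remain
carve view 2 (along z, XY-mask fill 37/49): 122 voxels remain
carve view 3 (along x, YZ-mask fill 35/49): 84 voxels remain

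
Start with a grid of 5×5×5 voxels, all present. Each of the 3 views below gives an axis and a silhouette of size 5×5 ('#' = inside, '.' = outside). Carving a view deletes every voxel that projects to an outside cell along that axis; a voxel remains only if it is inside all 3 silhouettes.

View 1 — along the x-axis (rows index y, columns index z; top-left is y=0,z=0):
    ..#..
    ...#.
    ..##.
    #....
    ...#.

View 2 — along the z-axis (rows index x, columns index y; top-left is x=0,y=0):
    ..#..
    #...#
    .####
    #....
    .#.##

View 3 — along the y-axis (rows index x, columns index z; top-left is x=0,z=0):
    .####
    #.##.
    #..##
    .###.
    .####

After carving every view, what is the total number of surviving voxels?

remaining voxels: 11

before carving: 125 voxels (5×5×5)
  1. axis=0 (YZ plane), |mask|=6  ⇒  voxels=30
  2. axis=2 (XY plane), |mask|=11  ⇒  voxels=13
  3. axis=1 (XZ plane), |mask|=17  ⇒  voxels=11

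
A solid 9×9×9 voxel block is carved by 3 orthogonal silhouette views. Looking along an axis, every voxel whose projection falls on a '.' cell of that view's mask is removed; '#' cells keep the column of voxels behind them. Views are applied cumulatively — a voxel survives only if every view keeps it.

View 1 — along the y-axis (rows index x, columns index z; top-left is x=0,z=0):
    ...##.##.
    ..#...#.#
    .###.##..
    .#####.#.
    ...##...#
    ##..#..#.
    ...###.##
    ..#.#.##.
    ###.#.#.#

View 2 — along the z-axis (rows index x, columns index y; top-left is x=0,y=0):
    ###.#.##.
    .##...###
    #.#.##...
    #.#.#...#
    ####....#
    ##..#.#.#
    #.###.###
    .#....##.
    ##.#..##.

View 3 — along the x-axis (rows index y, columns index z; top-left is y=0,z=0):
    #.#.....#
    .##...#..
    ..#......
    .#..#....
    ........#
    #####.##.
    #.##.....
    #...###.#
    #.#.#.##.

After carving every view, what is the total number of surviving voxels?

before carving: 729 voxels (9×9×9)
[1] y-view keeps 40 columns → grid now 360
[2] z-view keeps 44 columns → grid now 195
[3] x-view keeps 30 columns → grid now 60

voxel count = 60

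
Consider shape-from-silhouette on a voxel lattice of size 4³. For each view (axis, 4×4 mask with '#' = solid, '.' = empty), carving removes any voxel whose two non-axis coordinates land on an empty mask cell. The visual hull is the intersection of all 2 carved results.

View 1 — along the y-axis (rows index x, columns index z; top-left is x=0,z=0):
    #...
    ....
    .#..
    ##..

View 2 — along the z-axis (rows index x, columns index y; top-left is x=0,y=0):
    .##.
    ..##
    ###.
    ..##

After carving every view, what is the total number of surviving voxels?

9 voxels

start: 4×4×4 = 64 voxels
after view 1 [y-axis, 4 of 16 cells solid] → remaining = 16
after view 2 [z-axis, 9 of 16 cells solid] → remaining = 9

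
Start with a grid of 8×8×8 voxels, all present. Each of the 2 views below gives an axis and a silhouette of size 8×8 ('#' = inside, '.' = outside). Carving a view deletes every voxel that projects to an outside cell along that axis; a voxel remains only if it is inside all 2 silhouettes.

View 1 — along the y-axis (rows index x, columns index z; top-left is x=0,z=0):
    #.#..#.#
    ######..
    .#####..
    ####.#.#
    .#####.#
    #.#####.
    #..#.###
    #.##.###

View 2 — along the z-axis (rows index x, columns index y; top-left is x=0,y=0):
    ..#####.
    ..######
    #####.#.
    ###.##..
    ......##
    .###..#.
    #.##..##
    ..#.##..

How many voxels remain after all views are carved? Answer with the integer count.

195 voxels

start: 8×8×8 = 512 voxels
after view 1 [y-axis, 44 of 64 cells solid] → remaining = 352
after view 2 [z-axis, 36 of 64 cells solid] → remaining = 195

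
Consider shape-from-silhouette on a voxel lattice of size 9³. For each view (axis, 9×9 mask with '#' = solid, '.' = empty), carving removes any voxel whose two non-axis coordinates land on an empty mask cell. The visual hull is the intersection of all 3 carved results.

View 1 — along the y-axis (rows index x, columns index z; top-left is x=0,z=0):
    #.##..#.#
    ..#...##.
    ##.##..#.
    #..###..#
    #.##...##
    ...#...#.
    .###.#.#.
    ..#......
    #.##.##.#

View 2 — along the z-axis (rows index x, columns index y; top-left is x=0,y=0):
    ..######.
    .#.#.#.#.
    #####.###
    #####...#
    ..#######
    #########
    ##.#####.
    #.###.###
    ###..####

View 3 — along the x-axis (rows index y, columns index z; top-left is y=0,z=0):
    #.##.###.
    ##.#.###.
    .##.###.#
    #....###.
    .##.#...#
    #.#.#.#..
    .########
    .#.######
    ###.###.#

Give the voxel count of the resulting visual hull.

before carving: 729 voxels (9×9×9)
  1. axis=1 (XZ plane), |mask|=37  ⇒  voxels=333
  2. axis=2 (XY plane), |mask|=61  ⇒  voxels=249
  3. axis=0 (YZ plane), |mask|=52  ⇒  voxels=150

remaining voxels: 150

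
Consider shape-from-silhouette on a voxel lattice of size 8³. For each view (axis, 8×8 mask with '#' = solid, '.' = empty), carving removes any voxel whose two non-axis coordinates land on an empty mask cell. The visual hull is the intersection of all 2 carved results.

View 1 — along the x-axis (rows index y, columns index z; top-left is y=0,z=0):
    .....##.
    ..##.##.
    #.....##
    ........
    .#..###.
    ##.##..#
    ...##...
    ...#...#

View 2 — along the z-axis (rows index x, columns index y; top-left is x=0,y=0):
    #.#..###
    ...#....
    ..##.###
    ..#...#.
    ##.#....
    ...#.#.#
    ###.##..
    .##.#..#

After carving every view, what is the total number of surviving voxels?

voxel count = 75

initial block: 8^3 = 512
  1. axis=0 (YZ plane), |mask|=22  ⇒  voxels=176
  2. axis=2 (XY plane), |mask|=28  ⇒  voxels=75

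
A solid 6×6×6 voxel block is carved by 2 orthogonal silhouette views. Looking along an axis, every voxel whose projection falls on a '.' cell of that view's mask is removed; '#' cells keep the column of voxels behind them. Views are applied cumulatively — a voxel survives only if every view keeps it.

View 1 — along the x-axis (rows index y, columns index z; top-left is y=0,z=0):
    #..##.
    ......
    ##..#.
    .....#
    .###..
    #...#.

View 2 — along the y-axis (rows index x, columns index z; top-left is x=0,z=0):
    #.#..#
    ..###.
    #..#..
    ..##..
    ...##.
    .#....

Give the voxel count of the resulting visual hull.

full grid |V| = 216
[1] x-view keeps 12 columns → grid now 72
[2] y-view keeps 13 columns → grid now 26

26 voxels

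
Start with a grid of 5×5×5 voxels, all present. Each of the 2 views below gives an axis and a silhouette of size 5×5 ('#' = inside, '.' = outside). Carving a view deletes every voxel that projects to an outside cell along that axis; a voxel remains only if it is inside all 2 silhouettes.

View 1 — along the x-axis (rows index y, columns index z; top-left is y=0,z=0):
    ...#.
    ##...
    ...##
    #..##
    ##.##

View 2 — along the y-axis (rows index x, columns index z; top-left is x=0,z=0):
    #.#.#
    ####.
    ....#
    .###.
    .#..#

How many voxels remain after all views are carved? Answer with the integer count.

|visual hull| = 29

before carving: 125 voxels (5×5×5)
step 1: project along x, AND mask (12/25) → |grid| = 60
step 2: project along y, AND mask (13/25) → |grid| = 29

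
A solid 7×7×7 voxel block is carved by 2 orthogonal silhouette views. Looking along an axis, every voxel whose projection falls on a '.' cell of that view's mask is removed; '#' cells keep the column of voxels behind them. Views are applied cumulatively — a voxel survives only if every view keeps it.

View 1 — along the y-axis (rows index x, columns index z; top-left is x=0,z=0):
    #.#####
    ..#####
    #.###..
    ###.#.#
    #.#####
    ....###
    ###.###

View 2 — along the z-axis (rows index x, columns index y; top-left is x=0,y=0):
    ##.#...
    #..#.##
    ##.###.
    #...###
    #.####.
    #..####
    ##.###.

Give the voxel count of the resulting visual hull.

voxel count = 153

full grid |V| = 343
after view 1 [y-axis, 35 of 49 cells solid] → remaining = 245
after view 2 [z-axis, 31 of 49 cells solid] → remaining = 153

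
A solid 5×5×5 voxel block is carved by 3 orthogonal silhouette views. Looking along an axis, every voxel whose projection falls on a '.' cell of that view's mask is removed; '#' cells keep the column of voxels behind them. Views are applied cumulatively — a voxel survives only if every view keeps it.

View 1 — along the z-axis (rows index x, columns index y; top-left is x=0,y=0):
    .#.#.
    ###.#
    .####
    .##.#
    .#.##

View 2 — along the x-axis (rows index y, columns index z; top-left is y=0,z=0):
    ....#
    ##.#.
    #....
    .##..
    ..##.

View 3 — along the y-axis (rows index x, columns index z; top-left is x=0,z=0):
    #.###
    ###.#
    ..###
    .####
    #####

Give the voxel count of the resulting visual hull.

23 voxels

before carving: 125 voxels (5×5×5)
V1 z: intersect with XY mask (16 set) -- 80 left
V2 x: intersect with YZ mask (9 set) -- 33 left
V3 y: intersect with XZ mask (20 set) -- 23 left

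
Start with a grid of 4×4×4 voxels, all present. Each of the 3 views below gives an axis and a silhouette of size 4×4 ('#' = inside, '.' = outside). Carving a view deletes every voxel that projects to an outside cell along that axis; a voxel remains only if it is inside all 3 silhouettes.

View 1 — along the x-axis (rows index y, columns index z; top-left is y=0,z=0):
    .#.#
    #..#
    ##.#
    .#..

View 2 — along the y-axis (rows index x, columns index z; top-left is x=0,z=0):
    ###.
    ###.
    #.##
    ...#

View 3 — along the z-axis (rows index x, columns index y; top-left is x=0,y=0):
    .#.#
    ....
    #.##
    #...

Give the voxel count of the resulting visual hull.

before carving: 64 voxels (4×4×4)
after view 1 [x-axis, 8 of 16 cells solid] → remaining = 32
after view 2 [y-axis, 10 of 16 cells solid] → remaining = 18
after view 3 [z-axis, 6 of 16 cells solid] → remaining = 6

voxel count = 6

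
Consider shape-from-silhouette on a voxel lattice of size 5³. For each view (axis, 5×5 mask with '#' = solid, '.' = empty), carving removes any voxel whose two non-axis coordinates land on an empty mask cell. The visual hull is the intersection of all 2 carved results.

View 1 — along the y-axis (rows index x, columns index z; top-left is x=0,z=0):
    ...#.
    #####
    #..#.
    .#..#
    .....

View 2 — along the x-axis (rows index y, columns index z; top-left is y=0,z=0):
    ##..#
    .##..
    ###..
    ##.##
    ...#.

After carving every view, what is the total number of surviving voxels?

26 voxels

start: 5×5×5 = 125 voxels
step 1: project along y, AND mask (10/25) → |grid| = 50
step 2: project along x, AND mask (13/25) → |grid| = 26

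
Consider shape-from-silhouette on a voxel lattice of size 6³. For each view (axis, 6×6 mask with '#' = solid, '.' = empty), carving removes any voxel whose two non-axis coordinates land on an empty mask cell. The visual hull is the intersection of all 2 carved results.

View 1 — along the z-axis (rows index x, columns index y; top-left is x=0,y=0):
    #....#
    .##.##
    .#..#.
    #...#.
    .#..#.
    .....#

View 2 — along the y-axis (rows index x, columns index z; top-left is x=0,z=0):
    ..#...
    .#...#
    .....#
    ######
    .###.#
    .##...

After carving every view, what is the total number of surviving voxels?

before carving: 216 voxels (6×6×6)
after view 1 [z-axis, 13 of 36 cells solid] → remaining = 78
after view 2 [y-axis, 16 of 36 cells solid] → remaining = 34

remaining voxels: 34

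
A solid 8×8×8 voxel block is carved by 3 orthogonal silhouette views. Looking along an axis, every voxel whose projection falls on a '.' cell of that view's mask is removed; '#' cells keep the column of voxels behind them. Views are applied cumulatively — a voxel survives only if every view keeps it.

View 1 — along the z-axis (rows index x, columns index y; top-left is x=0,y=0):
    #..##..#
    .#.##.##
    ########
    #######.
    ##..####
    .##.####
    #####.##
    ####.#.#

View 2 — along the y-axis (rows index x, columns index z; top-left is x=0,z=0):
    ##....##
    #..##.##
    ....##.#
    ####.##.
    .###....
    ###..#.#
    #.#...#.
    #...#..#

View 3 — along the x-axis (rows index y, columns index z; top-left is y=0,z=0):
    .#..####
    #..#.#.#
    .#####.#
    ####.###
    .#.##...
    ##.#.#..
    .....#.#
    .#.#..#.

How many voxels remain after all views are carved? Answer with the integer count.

voxel count = 97

initial block: 8^3 = 512
V1 z: intersect with XY mask (49 set) -- 392 left
V2 y: intersect with XZ mask (32 set) -- 194 left
V3 x: intersect with YZ mask (34 set) -- 97 left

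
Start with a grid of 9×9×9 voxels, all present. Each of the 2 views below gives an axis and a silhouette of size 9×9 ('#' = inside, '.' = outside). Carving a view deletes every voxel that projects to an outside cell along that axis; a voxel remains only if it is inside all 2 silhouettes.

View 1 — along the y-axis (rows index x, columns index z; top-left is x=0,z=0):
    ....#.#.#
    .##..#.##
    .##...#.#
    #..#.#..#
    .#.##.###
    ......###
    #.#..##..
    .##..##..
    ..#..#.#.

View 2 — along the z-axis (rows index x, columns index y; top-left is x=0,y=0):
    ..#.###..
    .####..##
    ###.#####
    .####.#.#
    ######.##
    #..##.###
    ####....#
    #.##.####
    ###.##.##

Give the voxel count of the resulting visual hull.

233 voxels

start: 9×9×9 = 729 voxels
V1 y: intersect with XZ mask (36 set) -- 324 left
V2 z: intersect with XY mask (57 set) -- 233 left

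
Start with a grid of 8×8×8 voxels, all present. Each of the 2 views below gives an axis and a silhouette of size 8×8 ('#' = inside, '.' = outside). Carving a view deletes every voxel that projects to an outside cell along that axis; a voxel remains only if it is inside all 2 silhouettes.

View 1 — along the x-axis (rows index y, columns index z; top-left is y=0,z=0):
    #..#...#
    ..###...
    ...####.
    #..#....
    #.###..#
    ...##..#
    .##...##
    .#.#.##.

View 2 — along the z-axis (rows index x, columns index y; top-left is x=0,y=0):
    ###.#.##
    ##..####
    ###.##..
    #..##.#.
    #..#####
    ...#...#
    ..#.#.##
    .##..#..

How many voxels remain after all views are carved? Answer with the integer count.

|visual hull| = 131

initial block: 8^3 = 512
carve view 1 (along x, YZ-mask fill 28/64): 224 voxels remain
carve view 2 (along z, XY-mask fill 36/64): 131 voxels remain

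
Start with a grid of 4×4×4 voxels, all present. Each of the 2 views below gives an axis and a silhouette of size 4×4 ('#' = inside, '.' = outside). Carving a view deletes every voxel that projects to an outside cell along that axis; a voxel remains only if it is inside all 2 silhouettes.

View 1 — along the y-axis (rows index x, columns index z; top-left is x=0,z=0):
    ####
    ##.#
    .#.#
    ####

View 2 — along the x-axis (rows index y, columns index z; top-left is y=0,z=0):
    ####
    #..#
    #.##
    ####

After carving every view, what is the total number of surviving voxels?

before carving: 64 voxels (4×4×4)
  1. axis=1 (XZ plane), |mask|=13  ⇒  voxels=52
  2. axis=0 (YZ plane), |mask|=13  ⇒  voxels=42

|visual hull| = 42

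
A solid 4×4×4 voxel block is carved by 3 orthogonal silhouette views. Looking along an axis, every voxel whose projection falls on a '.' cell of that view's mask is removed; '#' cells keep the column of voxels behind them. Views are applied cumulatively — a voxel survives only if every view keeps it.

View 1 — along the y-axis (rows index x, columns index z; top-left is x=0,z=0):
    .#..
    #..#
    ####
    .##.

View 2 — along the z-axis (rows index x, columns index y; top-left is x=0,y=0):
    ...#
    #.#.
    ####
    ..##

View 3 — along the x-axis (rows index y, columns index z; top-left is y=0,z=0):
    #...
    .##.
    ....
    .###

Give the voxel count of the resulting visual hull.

10 voxels

initial block: 4^3 = 64
carve view 1 (along y, XZ-mask fill 9/16): 36 voxels remain
carve view 2 (along z, XY-mask fill 9/16): 25 voxels remain
carve view 3 (along x, YZ-mask fill 6/16): 10 voxels remain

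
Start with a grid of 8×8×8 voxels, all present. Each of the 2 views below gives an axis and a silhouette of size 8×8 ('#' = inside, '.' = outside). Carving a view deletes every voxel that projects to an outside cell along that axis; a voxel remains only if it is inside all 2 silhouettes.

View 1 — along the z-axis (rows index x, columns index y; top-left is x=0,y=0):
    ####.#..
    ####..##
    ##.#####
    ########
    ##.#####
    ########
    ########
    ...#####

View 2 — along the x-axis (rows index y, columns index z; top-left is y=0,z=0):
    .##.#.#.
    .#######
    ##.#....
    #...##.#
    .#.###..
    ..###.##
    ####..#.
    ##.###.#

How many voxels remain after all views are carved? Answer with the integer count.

before carving: 512 voxels (8×8×8)
step 1: project along z, AND mask (54/64) → |grid| = 432
step 2: project along x, AND mask (38/64) → |grid| = 260

voxel count = 260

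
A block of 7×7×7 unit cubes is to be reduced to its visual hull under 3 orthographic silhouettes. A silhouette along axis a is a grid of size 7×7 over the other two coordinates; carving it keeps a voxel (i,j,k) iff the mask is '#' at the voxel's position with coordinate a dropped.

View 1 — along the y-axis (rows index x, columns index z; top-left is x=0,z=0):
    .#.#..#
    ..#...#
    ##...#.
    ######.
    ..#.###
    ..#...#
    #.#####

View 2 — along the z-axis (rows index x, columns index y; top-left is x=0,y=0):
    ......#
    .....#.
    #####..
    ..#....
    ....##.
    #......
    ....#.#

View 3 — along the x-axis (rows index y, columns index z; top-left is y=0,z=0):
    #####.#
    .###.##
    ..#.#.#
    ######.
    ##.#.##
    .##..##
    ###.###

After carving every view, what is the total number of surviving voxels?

|visual hull| = 32

start: 7×7×7 = 343 voxels
carve view 1 (along y, XZ-mask fill 26/49): 182 voxels remain
carve view 2 (along z, XY-mask fill 13/49): 48 voxels remain
carve view 3 (along x, YZ-mask fill 35/49): 32 voxels remain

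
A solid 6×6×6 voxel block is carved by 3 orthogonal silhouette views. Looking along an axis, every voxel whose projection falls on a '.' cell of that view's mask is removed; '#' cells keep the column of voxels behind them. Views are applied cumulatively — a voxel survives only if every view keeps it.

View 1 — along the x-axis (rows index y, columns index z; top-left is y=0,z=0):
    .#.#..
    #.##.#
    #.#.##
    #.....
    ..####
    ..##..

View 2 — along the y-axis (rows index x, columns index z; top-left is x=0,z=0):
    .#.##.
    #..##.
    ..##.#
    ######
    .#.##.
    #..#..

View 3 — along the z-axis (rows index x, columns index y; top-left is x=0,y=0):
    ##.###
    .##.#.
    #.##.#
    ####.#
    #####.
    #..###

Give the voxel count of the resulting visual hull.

initial block: 6^3 = 216
[1] x-view keeps 17 columns → grid now 102
[2] y-view keeps 20 columns → grid now 58
[3] z-view keeps 26 columns → grid now 40

40 voxels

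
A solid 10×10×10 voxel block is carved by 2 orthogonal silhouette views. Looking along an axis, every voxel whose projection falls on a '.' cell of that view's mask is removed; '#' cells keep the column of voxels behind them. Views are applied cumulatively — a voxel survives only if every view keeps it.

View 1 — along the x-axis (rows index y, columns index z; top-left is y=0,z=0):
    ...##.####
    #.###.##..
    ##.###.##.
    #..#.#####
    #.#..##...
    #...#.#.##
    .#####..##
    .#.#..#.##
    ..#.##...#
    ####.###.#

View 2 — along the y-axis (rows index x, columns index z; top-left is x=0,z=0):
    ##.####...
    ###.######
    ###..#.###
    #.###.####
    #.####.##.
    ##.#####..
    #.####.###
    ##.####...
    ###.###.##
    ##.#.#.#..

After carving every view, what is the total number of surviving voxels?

full grid |V| = 1000
  1. axis=0 (YZ plane), |mask|=59  ⇒  voxels=590
  2. axis=1 (XZ plane), |mask|=71  ⇒  voxels=417

voxel count = 417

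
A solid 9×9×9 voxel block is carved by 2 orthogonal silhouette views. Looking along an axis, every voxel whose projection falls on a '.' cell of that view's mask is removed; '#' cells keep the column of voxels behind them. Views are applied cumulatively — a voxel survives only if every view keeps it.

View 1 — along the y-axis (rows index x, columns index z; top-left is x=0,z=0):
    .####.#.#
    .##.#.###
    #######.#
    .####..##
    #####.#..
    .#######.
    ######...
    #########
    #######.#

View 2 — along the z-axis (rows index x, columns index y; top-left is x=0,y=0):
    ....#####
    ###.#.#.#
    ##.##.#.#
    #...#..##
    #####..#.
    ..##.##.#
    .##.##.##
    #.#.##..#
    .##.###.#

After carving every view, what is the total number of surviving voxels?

initial block: 9^3 = 729
step 1: project along y, AND mask (62/81) → |grid| = 558
step 2: project along z, AND mask (49/81) → |grid| = 338

338 voxels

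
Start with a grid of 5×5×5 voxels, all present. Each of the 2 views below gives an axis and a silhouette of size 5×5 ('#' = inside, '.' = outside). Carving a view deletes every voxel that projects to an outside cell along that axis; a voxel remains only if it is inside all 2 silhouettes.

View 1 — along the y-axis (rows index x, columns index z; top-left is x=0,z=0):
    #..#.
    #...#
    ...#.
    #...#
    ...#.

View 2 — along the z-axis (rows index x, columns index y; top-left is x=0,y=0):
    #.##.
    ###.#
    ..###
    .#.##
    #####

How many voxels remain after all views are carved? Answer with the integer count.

before carving: 125 voxels (5×5×5)
V1 y: intersect with XZ mask (8 set) -- 40 left
V2 z: intersect with XY mask (18 set) -- 28 left

remaining voxels: 28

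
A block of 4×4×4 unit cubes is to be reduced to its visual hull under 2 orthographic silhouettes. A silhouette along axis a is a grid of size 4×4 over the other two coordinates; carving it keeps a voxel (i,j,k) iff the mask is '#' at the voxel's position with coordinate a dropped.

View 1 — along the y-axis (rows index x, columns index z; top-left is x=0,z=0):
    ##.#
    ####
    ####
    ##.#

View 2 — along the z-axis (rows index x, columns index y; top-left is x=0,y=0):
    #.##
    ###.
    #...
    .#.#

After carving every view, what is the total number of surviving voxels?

start: 4×4×4 = 64 voxels
step 1: project along y, AND mask (14/16) → |grid| = 56
step 2: project along z, AND mask (9/16) → |grid| = 31

remaining voxels: 31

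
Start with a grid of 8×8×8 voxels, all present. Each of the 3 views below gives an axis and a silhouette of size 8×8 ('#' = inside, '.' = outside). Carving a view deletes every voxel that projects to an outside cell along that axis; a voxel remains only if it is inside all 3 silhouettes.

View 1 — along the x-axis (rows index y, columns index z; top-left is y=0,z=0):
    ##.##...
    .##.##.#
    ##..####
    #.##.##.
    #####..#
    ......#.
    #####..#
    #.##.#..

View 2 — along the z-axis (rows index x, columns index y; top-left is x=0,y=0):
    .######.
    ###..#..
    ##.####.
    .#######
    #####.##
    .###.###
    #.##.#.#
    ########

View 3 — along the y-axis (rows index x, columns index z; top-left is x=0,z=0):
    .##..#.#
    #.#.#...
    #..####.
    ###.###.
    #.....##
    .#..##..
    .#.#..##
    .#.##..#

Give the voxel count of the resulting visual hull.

before carving: 512 voxels (8×8×8)
carve view 1 (along x, YZ-mask fill 37/64): 296 voxels remain
carve view 2 (along z, XY-mask fill 49/64): 225 voxels remain
carve view 3 (along y, XZ-mask fill 32/64): 112 voxels remain

remaining voxels: 112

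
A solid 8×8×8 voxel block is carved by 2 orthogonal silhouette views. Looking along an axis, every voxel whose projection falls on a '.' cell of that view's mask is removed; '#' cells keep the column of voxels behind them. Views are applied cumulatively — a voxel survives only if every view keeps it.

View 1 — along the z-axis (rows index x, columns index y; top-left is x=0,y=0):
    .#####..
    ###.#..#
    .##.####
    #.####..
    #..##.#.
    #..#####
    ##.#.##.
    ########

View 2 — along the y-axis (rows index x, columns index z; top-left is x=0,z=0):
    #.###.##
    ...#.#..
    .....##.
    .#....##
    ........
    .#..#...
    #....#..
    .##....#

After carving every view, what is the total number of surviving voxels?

initial block: 8^3 = 512
step 1: project along z, AND mask (44/64) → |grid| = 352
step 2: project along y, AND mask (20/64) → |grid| = 113

remaining voxels: 113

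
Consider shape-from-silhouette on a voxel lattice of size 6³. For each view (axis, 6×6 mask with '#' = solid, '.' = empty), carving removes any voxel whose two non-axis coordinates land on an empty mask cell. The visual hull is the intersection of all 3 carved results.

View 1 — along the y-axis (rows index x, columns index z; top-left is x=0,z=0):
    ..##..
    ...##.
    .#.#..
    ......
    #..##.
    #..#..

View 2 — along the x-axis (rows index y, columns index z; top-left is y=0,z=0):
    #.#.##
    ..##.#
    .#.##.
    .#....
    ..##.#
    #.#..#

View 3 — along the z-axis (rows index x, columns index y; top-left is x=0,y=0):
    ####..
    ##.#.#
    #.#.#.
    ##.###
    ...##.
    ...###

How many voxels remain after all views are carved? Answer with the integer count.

start: 6×6×6 = 216 voxels
step 1: project along y, AND mask (11/36) → |grid| = 66
step 2: project along x, AND mask (17/36) → |grid| = 29
step 3: project along z, AND mask (21/36) → |grid| = 12

12 voxels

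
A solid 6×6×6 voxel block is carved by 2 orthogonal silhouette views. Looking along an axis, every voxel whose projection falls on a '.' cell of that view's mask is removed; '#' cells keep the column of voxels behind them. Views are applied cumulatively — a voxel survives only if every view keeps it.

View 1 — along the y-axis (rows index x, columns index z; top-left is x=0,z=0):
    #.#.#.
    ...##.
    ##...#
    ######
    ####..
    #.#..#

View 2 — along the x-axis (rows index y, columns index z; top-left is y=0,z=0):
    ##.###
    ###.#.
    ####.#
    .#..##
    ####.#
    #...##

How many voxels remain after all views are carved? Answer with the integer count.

voxel count = 88

initial block: 6^3 = 216
[1] y-view keeps 21 columns → grid now 126
[2] x-view keeps 25 columns → grid now 88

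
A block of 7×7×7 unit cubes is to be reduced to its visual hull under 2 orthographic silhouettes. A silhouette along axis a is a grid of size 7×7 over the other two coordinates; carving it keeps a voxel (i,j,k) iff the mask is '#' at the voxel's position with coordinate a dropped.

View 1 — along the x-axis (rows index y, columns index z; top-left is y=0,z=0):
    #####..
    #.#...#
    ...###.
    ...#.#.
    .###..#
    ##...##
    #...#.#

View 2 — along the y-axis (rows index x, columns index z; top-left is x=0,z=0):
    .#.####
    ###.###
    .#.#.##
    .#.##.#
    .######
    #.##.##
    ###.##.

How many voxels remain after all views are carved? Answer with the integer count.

initial block: 7^3 = 343
  1. axis=0 (YZ plane), |mask|=24  ⇒  voxels=168
  2. axis=1 (XZ plane), |mask|=35  ⇒  voxels=119

remaining voxels: 119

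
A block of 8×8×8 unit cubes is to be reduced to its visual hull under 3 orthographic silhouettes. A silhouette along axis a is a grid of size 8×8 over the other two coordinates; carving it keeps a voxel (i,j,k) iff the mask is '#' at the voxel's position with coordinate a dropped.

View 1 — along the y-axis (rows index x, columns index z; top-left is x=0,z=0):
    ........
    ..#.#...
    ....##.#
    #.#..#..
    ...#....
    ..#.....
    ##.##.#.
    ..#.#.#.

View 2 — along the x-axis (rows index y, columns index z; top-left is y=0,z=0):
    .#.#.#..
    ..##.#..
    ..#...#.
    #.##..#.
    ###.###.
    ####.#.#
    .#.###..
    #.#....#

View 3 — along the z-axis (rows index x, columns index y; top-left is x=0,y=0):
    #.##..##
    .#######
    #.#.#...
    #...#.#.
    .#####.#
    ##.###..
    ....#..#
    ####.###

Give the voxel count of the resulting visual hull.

voxel count = 36

full grid |V| = 512
  1. axis=1 (XZ plane), |mask|=18  ⇒  voxels=144
  2. axis=0 (YZ plane), |mask|=31  ⇒  voxels=72
  3. axis=2 (XY plane), |mask|=38  ⇒  voxels=36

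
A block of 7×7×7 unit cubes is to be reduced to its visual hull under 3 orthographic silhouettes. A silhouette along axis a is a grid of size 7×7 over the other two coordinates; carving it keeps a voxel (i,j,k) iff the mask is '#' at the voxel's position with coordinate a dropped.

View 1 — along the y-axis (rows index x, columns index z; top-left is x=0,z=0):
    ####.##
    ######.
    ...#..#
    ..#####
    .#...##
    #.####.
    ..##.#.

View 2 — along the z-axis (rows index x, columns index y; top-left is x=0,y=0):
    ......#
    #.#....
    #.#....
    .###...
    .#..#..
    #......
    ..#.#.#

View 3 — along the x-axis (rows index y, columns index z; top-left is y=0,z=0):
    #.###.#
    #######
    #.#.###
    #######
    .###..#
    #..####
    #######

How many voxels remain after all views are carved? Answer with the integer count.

full grid |V| = 343
  1. axis=1 (XZ plane), |mask|=30  ⇒  voxels=210
  2. axis=2 (XY plane), |mask|=14  ⇒  voxels=57
  3. axis=0 (YZ plane), |mask|=40  ⇒  voxels=47

47 voxels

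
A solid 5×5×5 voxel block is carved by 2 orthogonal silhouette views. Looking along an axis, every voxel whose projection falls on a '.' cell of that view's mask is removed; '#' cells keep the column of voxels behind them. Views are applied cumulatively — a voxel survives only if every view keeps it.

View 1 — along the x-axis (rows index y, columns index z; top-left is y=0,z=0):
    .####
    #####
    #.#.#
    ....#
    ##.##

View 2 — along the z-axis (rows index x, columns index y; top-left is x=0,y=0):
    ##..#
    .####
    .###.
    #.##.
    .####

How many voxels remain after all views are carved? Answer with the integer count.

before carving: 125 voxels (5×5×5)
carve view 1 (along x, YZ-mask fill 17/25): 85 voxels remain
carve view 2 (along z, XY-mask fill 17/25): 56 voxels remain

|visual hull| = 56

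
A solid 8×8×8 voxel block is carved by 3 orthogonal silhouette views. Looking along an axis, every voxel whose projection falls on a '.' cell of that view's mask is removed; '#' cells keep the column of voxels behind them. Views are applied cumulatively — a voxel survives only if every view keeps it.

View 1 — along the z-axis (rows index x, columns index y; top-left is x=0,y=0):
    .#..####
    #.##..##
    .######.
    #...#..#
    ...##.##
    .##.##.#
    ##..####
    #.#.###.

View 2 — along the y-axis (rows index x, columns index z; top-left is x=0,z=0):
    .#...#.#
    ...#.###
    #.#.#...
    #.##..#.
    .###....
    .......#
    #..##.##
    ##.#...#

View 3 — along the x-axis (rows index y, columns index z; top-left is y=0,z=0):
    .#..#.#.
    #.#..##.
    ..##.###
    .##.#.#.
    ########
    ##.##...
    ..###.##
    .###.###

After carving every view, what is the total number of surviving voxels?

voxel count = 86

full grid |V| = 512
carve view 1 (along z, XY-mask fill 39/64): 312 voxels remain
carve view 2 (along y, XZ-mask fill 27/64): 132 voxels remain
carve view 3 (along x, YZ-mask fill 39/64): 86 voxels remain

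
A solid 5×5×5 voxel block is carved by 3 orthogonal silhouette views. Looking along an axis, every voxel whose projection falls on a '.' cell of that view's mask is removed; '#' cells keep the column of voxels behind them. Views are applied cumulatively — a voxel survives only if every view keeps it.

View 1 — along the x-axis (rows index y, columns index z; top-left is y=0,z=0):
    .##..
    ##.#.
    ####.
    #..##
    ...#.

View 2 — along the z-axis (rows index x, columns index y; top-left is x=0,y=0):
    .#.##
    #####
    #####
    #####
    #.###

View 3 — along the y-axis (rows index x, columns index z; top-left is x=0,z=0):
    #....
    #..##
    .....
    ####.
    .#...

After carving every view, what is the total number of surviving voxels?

|visual hull| = 24

before carving: 125 voxels (5×5×5)
[1] x-view keeps 13 columns → grid now 65
[2] z-view keeps 22 columns → grid now 56
[3] y-view keeps 9 columns → grid now 24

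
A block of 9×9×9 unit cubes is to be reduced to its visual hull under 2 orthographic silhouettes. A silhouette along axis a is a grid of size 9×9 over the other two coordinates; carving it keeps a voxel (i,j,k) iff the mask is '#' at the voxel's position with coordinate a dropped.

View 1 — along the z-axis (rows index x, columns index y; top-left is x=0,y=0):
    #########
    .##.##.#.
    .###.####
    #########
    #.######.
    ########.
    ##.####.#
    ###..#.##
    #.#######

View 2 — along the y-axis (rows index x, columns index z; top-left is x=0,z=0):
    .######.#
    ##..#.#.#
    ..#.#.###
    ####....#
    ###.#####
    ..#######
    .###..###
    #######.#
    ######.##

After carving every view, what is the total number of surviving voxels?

initial block: 9^3 = 729
[1] z-view keeps 66 columns → grid now 594
[2] y-view keeps 59 columns → grid now 434

voxel count = 434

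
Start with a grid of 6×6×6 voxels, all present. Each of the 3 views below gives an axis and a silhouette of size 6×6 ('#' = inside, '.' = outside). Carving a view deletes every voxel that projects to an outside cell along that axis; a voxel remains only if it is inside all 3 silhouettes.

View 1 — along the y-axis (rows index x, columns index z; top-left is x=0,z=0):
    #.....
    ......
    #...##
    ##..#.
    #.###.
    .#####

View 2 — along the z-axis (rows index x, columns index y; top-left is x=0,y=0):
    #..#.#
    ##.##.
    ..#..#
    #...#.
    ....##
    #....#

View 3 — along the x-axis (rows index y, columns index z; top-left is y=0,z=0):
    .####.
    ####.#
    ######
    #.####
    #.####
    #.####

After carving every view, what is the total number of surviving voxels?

before carving: 216 voxels (6×6×6)
after view 1 [y-axis, 16 of 36 cells solid] → remaining = 96
after view 2 [z-axis, 15 of 36 cells solid] → remaining = 33
after view 3 [x-axis, 30 of 36 cells solid] → remaining = 28

28 voxels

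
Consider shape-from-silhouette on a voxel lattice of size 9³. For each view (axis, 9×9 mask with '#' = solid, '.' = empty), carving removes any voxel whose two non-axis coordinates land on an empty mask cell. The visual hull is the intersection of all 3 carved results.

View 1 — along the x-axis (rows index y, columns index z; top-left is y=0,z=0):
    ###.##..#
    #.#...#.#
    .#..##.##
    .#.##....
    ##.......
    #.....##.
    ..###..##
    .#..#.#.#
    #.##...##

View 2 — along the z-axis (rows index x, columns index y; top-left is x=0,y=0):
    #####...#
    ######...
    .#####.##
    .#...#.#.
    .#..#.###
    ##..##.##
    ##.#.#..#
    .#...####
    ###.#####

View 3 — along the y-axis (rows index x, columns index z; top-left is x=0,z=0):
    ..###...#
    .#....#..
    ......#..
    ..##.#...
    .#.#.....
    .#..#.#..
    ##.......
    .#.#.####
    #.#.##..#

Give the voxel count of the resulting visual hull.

initial block: 9^3 = 729
  1. axis=0 (YZ plane), |mask|=37  ⇒  voxels=333
  2. axis=2 (XY plane), |mask|=51  ⇒  voxels=205
  3. axis=1 (XZ plane), |mask|=28  ⇒  voxels=74

74 voxels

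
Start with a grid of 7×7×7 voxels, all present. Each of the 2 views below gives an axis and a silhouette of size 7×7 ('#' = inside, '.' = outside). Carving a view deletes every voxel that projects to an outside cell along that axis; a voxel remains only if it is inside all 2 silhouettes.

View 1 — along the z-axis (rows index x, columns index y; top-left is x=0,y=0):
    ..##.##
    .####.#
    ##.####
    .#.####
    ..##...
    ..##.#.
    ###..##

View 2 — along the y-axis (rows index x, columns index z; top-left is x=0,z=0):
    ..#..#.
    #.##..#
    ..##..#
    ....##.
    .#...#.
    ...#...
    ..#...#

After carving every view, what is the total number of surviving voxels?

before carving: 343 voxels (7×7×7)
[1] z-view keeps 30 columns → grid now 210
[2] y-view keeps 16 columns → grid now 73

73 voxels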